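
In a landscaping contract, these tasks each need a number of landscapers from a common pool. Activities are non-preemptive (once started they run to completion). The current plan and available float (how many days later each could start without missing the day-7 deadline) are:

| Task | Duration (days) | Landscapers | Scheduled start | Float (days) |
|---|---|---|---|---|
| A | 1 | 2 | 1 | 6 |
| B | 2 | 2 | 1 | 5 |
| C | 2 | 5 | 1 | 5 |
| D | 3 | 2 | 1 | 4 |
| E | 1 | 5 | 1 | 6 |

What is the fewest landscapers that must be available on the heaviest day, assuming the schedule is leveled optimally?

5

Early-start (A@1, B@1, C@1, D@1, E@1) gives peak 16: d1:16  d2:9  d3:2  d4:0  d5:0  d6:0  d7:0.
Shift C→5, D→2, E→7.
Schedule A@1, B@1, C@5, D@2, E@7: d1:4  d2:4  d3:2  d4:2  d5:5  d6:5  d7:5 — peak 5.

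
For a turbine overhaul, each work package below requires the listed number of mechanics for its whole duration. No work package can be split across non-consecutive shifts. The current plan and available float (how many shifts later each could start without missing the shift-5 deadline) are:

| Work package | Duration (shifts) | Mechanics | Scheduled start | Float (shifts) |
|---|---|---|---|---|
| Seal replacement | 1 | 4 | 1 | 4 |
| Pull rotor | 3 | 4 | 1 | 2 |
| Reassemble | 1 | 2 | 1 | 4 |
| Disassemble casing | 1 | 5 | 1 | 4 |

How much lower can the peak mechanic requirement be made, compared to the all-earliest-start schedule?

Early-start peak: s1:15  s2:4  s3:4  s4:0  s5:0 ⇒ 15.
Leveled (Seal replacement@1, Pull rotor@2, Reassemble@1, Disassemble casing@5): s1:6  s2:4  s3:4  s4:4  s5:5 ⇒ 6.
Reduction 15 − 6 = 9.

9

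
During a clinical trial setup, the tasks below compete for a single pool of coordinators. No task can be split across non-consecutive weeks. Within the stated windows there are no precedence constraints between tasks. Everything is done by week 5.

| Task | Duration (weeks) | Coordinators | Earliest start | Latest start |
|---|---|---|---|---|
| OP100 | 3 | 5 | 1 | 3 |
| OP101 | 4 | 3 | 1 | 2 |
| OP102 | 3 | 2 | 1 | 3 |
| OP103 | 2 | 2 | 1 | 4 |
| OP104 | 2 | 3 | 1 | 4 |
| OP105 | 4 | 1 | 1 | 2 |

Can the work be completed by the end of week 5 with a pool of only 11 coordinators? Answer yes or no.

yes

Schedule OP100@1, OP101@1, OP102@1, OP103@4, OP104@4, OP105@1: w1:11  w2:11  w3:11  w4:9  w5:5 — peak 11 ≤ 11.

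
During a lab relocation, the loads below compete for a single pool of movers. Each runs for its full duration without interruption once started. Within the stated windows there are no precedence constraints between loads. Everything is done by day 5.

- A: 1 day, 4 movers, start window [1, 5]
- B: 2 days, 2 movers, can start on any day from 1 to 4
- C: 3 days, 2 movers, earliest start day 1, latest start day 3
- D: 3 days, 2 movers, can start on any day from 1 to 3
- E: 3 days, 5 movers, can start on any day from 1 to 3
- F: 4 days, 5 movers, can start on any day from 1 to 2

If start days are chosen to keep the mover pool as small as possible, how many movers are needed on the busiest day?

14

Early-start (A@1, B@1, C@1, D@1, E@1, F@1) gives peak 20: d1:20  d2:16  d3:14  d4:5  d5:0.
Shift E→3, F→2.
Schedule A@1, B@1, C@1, D@1, E@3, F@2: d1:10  d2:11  d3:14  d4:10  d5:10 — peak 14.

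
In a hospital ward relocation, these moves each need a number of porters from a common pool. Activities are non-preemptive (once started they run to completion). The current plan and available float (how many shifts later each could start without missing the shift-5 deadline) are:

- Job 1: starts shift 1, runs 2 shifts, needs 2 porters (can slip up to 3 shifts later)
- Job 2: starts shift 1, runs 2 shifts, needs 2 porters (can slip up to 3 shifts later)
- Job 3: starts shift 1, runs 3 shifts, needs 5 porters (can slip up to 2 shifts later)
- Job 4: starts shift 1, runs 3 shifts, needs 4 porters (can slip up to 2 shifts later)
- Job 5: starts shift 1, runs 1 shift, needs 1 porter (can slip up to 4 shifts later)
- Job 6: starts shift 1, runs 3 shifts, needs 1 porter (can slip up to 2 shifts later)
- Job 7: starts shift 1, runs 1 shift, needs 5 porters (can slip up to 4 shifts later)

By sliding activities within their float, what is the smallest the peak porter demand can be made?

10

Early-start (Job 1@1, Job 2@1, Job 3@1, Job 4@1, Job 5@1, Job 6@1, Job 7@1) gives peak 20: s1:20  s2:14  s3:10  s4:0  s5:0.
Shift Job 4→3, Job 6→2, Job 7→4.
Schedule Job 1@1, Job 2@1, Job 3@1, Job 4@3, Job 5@1, Job 6@2, Job 7@4: s1:10  s2:10  s3:10  s4:10  s5:4 — peak 10.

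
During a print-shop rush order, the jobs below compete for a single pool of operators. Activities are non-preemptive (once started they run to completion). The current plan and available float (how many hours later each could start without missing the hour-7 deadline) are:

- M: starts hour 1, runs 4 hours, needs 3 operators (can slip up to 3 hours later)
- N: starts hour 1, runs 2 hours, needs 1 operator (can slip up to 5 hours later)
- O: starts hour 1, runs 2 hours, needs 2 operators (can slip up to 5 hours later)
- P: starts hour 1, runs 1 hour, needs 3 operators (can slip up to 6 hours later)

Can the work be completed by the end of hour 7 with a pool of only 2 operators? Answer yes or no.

no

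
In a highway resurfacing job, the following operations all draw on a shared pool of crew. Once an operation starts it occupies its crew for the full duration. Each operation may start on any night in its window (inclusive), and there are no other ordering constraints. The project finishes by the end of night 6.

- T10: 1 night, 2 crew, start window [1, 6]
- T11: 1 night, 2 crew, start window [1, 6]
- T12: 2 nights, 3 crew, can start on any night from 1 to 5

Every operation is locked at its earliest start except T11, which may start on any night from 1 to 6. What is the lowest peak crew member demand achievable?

T11@1: n1:7  n2:3  n3:0  n4:0  n5:0  n6:0 → peak 7
T11@2: n1:5  n2:5  n3:0  n4:0  n5:0  n6:0 → peak 5
T11@3: n1:5  n2:3  n3:2  n4:0  n5:0  n6:0 → peak 5
T11@4: n1:5  n2:3  n3:0  n4:2  n5:0  n6:0 → peak 5
T11@5: n1:5  n2:3  n3:0  n4:0  n5:2  n6:0 → peak 5
T11@6: n1:5  n2:3  n3:0  n4:0  n5:0  n6:2 → peak 5
Best is T11@2, peak 5.

5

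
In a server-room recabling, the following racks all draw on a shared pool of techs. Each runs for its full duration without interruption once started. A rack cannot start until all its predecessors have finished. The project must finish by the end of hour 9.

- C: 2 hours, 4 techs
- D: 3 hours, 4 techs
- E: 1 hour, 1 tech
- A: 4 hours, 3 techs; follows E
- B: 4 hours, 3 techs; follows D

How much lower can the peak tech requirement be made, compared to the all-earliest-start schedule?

Early-start peak: h1:9  h2:11  h3:7  h4:6  h5:6  h6:3  h7:3  h8:0  h9:0 ⇒ 11.
Leveled (C@1, D@3, E@1, A@6, B@6): h1:5  h2:4  h3:4  h4:4  h5:4  h6:6  h7:6  h8:6  h9:6 ⇒ 6.
Reduction 11 − 6 = 5.

5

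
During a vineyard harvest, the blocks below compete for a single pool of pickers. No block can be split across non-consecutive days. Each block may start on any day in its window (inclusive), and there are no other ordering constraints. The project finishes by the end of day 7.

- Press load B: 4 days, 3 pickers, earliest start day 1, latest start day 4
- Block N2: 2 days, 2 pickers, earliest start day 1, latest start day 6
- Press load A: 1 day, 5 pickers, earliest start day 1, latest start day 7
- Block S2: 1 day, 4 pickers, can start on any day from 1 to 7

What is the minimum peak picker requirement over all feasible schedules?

Early-start (Press load B@1, Block N2@1, Press load A@1, Block S2@1) gives peak 14: d1:14  d2:5  d3:3  d4:3  d5:0  d6:0  d7:0.
Shift Press load A→5, Block S2→6.
Schedule Press load B@1, Block N2@1, Press load A@5, Block S2@6: d1:5  d2:5  d3:3  d4:3  d5:5  d6:4  d7:0 — peak 5.

5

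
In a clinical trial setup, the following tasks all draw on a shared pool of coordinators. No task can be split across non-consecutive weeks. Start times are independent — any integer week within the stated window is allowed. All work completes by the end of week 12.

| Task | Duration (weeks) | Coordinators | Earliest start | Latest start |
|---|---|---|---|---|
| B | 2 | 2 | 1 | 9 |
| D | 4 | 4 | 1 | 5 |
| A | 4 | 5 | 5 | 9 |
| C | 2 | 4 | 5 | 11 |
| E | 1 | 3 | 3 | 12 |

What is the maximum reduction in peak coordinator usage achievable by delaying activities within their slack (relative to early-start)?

4

Early-start peak: w1:6  w2:6  w3:7  w4:4  w5:9  w6:9  w7:5  w8:5  w9:0  w10:0  w11:0  w12:0 ⇒ 9.
Leveled (B@5, D@1, A@7, C@11, E@5): w1:4  w2:4  w3:4  w4:4  w5:5  w6:2  w7:5  w8:5  w9:5  w10:5  w11:4  w12:4 ⇒ 5.
Reduction 9 − 5 = 4.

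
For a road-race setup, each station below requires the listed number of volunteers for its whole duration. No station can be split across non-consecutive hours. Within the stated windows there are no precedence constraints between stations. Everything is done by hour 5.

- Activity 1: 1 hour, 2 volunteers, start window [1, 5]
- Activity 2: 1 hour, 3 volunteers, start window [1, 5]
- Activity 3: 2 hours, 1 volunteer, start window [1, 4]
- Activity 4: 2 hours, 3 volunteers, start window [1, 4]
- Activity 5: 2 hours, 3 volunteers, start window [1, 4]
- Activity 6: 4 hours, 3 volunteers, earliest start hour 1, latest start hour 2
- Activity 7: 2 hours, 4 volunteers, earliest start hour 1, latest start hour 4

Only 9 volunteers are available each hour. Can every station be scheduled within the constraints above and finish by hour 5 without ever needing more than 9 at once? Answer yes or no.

Schedule Activity 1@1, Activity 2@1, Activity 3@1, Activity 4@4, Activity 5@4, Activity 6@1, Activity 7@2: h1:9  h2:8  h3:7  h4:9  h5:6 — peak 9 ≤ 9.

yes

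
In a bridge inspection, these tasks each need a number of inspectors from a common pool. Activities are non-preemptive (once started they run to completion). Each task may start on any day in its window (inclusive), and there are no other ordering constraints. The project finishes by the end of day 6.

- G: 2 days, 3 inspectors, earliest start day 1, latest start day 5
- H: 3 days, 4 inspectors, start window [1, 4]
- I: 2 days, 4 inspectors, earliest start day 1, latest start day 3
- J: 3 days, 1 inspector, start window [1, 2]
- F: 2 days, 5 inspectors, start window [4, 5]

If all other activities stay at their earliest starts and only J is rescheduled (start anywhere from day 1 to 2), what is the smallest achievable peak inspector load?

12

J@1: d1:12  d2:12  d3:5  d4:5  d5:5  d6:0 → peak 12
J@2: d1:11  d2:12  d3:5  d4:6  d5:5  d6:0 → peak 12
Best is J@1, peak 12.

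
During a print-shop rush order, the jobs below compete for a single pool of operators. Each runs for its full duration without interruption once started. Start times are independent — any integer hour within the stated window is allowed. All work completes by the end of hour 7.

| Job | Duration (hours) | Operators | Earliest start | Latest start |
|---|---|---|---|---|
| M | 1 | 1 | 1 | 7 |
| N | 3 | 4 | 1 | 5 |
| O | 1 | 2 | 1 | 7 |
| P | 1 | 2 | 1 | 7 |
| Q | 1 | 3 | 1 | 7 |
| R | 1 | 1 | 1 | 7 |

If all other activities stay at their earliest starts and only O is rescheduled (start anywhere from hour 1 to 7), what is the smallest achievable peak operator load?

O@1: h1:13  h2:4  h3:4  h4:0  h5:0  h6:0  h7:0 → peak 13
O@2: h1:11  h2:6  h3:4  h4:0  h5:0  h6:0  h7:0 → peak 11
O@3: h1:11  h2:4  h3:6  h4:0  h5:0  h6:0  h7:0 → peak 11
O@4: h1:11  h2:4  h3:4  h4:2  h5:0  h6:0  h7:0 → peak 11
O@5: h1:11  h2:4  h3:4  h4:0  h5:2  h6:0  h7:0 → peak 11
O@6: h1:11  h2:4  h3:4  h4:0  h5:0  h6:2  h7:0 → peak 11
O@7: h1:11  h2:4  h3:4  h4:0  h5:0  h6:0  h7:2 → peak 11
Best is O@2, peak 11.

11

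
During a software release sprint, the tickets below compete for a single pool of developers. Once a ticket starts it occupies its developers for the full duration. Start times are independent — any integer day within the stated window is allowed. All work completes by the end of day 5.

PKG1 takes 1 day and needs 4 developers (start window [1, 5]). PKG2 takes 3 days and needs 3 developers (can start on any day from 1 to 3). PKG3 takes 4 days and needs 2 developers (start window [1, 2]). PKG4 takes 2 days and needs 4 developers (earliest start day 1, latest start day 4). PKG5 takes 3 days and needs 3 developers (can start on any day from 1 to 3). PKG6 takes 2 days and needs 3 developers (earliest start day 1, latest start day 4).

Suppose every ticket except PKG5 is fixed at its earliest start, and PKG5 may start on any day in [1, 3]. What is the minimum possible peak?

16

PKG5@1: d1:19  d2:15  d3:8  d4:2  d5:0 → peak 19
PKG5@2: d1:16  d2:15  d3:8  d4:5  d5:0 → peak 16
PKG5@3: d1:16  d2:12  d3:8  d4:5  d5:3 → peak 16
Best is PKG5@2, peak 16.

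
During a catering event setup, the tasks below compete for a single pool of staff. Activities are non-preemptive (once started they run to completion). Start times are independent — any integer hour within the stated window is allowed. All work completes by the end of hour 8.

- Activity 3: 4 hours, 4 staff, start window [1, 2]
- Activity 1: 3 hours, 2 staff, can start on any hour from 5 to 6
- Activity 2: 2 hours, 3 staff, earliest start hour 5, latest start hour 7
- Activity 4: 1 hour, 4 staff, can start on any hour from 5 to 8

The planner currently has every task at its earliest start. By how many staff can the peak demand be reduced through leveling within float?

Early-start peak: h1:4  h2:4  h3:4  h4:4  h5:9  h6:5  h7:2  h8:0 ⇒ 9.
Leveled (Activity 3@1, Activity 1@5, Activity 2@5, Activity 4@8): h1:4  h2:4  h3:4  h4:4  h5:5  h6:5  h7:2  h8:4 ⇒ 5.
Reduction 9 − 5 = 4.

4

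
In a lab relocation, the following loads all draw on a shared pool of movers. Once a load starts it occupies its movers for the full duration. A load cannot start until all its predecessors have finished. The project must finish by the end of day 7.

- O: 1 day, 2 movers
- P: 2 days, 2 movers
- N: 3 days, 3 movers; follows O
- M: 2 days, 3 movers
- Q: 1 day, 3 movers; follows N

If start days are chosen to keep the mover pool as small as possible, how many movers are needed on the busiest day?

5

Early-start (O@1, P@1, N@2, M@1, Q@5) gives peak 8: d1:7  d2:8  d3:3  d4:3  d5:3  d6:0  d7:0.
Shift M→5, Q→7.
Schedule O@1, P@1, N@2, M@5, Q@7: d1:4  d2:5  d3:3  d4:3  d5:3  d6:3  d7:3 — peak 5.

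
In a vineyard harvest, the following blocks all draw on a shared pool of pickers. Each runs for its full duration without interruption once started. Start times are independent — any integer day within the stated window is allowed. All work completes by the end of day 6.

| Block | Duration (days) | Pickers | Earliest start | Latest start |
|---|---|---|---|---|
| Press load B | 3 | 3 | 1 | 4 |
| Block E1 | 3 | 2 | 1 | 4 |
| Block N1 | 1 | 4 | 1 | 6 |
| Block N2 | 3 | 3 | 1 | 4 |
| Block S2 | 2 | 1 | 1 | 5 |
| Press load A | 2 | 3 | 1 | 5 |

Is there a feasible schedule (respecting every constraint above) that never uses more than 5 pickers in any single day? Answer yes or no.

Total picker-days = 36; over 6 days the average is 36/6 > 5, so some day must exceed 5.

no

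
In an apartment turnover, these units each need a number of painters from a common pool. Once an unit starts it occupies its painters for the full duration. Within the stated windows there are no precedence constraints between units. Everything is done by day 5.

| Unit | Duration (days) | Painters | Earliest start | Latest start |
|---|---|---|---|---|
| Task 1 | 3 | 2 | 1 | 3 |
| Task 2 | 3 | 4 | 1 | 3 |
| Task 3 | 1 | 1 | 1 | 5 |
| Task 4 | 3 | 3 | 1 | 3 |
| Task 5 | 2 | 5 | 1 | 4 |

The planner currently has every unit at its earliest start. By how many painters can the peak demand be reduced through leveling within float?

6

Early-start peak: d1:15  d2:14  d3:9  d4:0  d5:0 ⇒ 15.
Leveled (Task 1@1, Task 2@1, Task 3@1, Task 4@2, Task 5@4): d1:7  d2:9  d3:9  d4:8  d5:5 ⇒ 9.
Reduction 15 − 9 = 6.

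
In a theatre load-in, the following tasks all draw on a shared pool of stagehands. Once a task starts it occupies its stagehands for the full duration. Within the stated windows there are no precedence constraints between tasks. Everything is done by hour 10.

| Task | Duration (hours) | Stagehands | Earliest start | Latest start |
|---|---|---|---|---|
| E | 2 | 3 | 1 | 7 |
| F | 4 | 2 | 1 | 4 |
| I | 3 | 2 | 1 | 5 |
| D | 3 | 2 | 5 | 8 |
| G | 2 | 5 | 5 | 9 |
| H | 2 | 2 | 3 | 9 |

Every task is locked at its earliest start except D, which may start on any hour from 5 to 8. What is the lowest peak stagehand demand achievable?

7

D@5: h1:7  h2:7  h3:6  h4:4  h5:7  h6:7  h7:2  h8:0  h9:0  h10:0 → peak 7
D@6: h1:7  h2:7  h3:6  h4:4  h5:5  h6:7  h7:2  h8:2  h9:0  h10:0 → peak 7
D@7: h1:7  h2:7  h3:6  h4:4  h5:5  h6:5  h7:2  h8:2  h9:2  h10:0 → peak 7
D@8: h1:7  h2:7  h3:6  h4:4  h5:5  h6:5  h7:0  h8:2  h9:2  h10:2 → peak 7
Best is D@5, peak 7.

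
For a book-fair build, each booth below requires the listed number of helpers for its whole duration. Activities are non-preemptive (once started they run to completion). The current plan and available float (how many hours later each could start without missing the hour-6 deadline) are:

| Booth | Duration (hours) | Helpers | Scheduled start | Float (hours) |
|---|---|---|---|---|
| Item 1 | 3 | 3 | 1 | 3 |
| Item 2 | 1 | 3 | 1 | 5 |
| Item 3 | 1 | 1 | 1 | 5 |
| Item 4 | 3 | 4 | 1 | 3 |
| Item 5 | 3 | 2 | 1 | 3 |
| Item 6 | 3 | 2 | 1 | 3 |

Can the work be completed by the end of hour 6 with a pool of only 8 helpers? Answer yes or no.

Schedule Item 1@1, Item 2@4, Item 3@5, Item 4@1, Item 5@4, Item 6@4: h1:7  h2:7  h3:7  h4:7  h5:5  h6:4 — peak 7 ≤ 8.

yes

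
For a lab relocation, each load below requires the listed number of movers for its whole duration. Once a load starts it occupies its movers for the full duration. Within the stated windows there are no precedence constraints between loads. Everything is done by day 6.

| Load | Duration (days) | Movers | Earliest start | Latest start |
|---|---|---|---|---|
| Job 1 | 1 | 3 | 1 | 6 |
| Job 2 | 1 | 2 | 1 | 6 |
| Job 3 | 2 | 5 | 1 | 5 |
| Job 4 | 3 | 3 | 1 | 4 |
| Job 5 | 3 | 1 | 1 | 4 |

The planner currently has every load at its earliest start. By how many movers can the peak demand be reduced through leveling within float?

Early-start peak: d1:14  d2:9  d3:4  d4:0  d5:0  d6:0 ⇒ 14.
Leveled (Job 1@1, Job 2@1, Job 3@2, Job 4@4, Job 5@4): d1:5  d2:5  d3:5  d4:4  d5:4  d6:4 ⇒ 5.
Reduction 14 − 5 = 9.

9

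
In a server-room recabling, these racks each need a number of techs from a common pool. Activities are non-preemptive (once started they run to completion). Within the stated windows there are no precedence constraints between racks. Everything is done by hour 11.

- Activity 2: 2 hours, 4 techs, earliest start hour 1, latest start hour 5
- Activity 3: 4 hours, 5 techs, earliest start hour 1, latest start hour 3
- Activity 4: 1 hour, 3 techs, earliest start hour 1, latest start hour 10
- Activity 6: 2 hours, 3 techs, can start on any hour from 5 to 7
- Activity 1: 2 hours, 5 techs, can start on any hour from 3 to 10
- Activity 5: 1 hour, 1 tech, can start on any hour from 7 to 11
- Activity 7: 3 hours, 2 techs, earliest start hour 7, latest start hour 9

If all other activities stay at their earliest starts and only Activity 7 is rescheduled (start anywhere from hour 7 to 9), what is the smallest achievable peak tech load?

12

Activity 7@7: h1:12  h2:9  h3:10  h4:10  h5:3  h6:3  h7:3  h8:2  h9:2  h10:0  h11:0 → peak 12
Activity 7@8: h1:12  h2:9  h3:10  h4:10  h5:3  h6:3  h7:1  h8:2  h9:2  h10:2  h11:0 → peak 12
Activity 7@9: h1:12  h2:9  h3:10  h4:10  h5:3  h6:3  h7:1  h8:0  h9:2  h10:2  h11:2 → peak 12
Best is Activity 7@7, peak 12.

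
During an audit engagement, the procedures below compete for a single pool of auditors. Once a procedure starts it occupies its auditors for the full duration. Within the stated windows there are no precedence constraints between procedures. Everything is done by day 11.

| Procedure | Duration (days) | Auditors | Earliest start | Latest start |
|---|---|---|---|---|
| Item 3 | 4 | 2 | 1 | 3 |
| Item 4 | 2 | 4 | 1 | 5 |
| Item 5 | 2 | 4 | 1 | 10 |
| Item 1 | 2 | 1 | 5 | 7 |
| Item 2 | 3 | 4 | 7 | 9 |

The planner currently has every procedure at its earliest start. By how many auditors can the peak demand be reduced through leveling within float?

6

Early-start peak: d1:10  d2:10  d3:2  d4:2  d5:1  d6:1  d7:4  d8:4  d9:4  d10:0  d11:0 ⇒ 10.
Leveled (Item 3@3, Item 4@1, Item 5@7, Item 1@5, Item 2@9): d1:4  d2:4  d3:2  d4:2  d5:3  d6:3  d7:4  d8:4  d9:4  d10:4  d11:4 ⇒ 4.
Reduction 10 − 4 = 6.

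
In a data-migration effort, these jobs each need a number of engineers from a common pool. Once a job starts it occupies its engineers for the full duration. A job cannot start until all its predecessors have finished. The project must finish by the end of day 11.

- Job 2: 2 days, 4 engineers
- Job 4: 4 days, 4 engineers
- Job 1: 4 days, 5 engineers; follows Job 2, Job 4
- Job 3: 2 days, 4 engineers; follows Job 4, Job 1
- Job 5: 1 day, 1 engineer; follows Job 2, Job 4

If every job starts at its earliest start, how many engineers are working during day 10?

4

At early start, day 10 has: Job 3.
Demand: 4 = 4.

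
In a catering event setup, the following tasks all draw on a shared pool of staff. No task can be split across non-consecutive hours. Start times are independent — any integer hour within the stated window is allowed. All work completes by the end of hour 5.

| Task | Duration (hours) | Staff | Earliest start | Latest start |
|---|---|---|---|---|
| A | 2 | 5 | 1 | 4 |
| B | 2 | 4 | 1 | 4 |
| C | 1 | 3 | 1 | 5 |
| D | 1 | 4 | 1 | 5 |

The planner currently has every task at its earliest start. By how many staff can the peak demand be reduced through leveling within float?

Early-start peak: h1:16  h2:9  h3:0  h4:0  h5:0 ⇒ 16.
Leveled (A@1, B@3, C@3, D@5): h1:5  h2:5  h3:7  h4:4  h5:4 ⇒ 7.
Reduction 16 − 7 = 9.

9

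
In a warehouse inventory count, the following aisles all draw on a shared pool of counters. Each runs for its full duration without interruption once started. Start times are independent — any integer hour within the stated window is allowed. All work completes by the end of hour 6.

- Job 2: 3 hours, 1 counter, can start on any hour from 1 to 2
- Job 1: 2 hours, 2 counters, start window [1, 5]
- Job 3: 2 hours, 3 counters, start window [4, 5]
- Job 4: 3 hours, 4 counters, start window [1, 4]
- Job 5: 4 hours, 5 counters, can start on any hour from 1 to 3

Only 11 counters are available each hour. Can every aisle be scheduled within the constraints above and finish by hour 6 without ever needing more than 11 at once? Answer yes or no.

Schedule Job 2@1, Job 1@1, Job 3@5, Job 4@4, Job 5@1: h1:8  h2:8  h3:6  h4:9  h5:7  h6:7 — peak 9 ≤ 11.

yes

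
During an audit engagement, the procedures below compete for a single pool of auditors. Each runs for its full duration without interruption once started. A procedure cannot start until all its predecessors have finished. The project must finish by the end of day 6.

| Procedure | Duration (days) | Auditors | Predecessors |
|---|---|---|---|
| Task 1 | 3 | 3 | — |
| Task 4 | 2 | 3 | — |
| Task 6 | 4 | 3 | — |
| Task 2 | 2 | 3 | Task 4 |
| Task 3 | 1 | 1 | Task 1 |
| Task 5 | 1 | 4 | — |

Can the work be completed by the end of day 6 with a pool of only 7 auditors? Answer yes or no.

Schedule Task 1@1, Task 4@1, Task 6@3, Task 2@4, Task 3@4, Task 5@6: d1:6  d2:6  d3:6  d4:7  d5:6  d6:7 — peak 7 ≤ 7.

yes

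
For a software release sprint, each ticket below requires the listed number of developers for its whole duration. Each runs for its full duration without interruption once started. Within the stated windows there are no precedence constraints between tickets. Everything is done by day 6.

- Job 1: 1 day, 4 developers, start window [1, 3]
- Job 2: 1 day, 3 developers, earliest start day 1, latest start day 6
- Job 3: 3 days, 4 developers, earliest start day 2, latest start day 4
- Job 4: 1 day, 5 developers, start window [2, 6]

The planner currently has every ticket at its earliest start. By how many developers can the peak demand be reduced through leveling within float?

4

Early-start peak: d1:7  d2:9  d3:4  d4:4  d5:0  d6:0 ⇒ 9.
Leveled (Job 1@1, Job 2@2, Job 3@3, Job 4@6): d1:4  d2:3  d3:4  d4:4  d5:4  d6:5 ⇒ 5.
Reduction 9 − 5 = 4.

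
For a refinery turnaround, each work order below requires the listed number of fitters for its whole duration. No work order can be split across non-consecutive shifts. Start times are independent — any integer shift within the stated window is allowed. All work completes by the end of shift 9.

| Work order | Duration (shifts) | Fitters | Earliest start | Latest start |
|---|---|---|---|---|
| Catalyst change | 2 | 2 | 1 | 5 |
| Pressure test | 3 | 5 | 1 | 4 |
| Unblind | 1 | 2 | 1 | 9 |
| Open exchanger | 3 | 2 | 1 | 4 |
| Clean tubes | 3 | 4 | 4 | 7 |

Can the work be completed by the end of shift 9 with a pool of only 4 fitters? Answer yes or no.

Total fitter-shifts = 39; over 9 shifts the average is 39/9 > 4, so some shift must exceed 4.

no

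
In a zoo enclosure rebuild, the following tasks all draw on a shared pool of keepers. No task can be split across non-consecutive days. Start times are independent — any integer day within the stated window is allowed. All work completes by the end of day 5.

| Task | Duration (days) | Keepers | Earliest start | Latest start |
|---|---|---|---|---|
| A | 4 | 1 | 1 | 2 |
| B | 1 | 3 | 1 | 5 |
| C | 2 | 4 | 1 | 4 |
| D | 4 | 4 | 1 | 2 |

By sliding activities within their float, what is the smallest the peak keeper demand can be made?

9

Early-start (A@1, B@1, C@1, D@1) gives peak 12: d1:12  d2:9  d3:5  d4:5  d5:0.
Shift D→2.
Schedule A@1, B@1, C@1, D@2: d1:8  d2:9  d3:5  d4:5  d5:4 — peak 9.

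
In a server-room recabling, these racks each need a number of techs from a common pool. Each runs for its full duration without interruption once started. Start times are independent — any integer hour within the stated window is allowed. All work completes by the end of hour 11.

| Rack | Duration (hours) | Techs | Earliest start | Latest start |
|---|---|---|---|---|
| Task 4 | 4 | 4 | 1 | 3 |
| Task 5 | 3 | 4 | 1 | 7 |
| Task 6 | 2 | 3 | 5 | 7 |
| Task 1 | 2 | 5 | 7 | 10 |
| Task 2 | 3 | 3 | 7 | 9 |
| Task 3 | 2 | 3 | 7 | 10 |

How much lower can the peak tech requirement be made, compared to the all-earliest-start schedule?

4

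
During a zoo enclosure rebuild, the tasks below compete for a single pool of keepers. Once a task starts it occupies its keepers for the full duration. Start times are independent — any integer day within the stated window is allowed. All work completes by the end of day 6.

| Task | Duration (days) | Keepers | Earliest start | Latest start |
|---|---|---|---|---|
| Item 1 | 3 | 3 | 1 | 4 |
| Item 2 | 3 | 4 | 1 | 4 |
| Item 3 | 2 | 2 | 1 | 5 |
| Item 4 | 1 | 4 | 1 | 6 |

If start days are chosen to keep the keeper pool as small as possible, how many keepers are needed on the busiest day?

7

Early-start (Item 1@1, Item 2@1, Item 3@1, Item 4@1) gives peak 13: d1:13  d2:9  d3:7  d4:0  d5:0  d6:0.
Shift Item 3→4, Item 4→4.
Schedule Item 1@1, Item 2@1, Item 3@4, Item 4@4: d1:7  d2:7  d3:7  d4:6  d5:2  d6:0 — peak 7.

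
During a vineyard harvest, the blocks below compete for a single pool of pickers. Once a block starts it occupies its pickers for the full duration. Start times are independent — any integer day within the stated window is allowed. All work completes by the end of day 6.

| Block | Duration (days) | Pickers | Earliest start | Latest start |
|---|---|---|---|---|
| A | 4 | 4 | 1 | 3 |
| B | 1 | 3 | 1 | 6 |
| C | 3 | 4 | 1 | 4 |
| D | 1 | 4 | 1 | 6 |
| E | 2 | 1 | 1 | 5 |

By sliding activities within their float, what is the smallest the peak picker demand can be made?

Early-start (A@1, B@1, C@1, D@1, E@1) gives peak 16: d1:16  d2:9  d3:8  d4:4  d5:0  d6:0.
Shift C→2, D→5, E→5.
Schedule A@1, B@1, C@2, D@5, E@5: d1:7  d2:8  d3:8  d4:8  d5:5  d6:1 — peak 8.

8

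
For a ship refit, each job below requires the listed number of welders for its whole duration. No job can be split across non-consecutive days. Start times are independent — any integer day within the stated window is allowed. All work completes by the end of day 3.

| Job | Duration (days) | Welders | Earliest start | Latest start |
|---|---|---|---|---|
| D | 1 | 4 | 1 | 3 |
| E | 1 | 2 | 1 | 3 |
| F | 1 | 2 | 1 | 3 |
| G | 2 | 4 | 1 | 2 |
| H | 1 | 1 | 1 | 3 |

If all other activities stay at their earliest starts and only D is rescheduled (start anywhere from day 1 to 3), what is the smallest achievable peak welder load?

9

D@1: d1:13  d2:4  d3:0 → peak 13
D@2: d1:9  d2:8  d3:0 → peak 9
D@3: d1:9  d2:4  d3:4 → peak 9
Best is D@2, peak 9.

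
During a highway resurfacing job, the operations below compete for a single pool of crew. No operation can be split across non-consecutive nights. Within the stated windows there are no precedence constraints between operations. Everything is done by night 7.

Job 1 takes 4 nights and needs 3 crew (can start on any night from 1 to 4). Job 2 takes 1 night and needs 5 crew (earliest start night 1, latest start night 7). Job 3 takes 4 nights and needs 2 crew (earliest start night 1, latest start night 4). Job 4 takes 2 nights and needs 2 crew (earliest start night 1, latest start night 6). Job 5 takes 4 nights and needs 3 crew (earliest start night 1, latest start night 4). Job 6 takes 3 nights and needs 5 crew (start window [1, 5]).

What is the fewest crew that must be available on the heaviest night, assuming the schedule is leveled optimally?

Early-start (Job 1@1, Job 2@1, Job 3@1, Job 4@1, Job 5@1, Job 6@1) gives peak 20: n1:20  n2:15  n3:13  n4:8  n5:0  n6:0  n7:0.
Shift Job 4→2, Job 5→2, Job 6→5.
Schedule Job 1@1, Job 2@1, Job 3@1, Job 4@2, Job 5@2, Job 6@5: n1:10  n2:10  n3:10  n4:8  n5:8  n6:5  n7:5 — peak 10.

10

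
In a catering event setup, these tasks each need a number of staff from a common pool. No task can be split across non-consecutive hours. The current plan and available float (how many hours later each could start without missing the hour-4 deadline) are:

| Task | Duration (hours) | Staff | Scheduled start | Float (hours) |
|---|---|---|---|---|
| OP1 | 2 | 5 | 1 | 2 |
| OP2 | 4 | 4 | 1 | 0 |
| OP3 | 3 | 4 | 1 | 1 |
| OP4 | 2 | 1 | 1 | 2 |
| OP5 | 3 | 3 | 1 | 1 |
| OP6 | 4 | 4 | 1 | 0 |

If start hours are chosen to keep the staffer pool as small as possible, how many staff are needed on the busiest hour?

Early-start (OP1@1, OP2@1, OP3@1, OP4@1, OP5@1, OP6@1) gives peak 21: h1:21  h2:21  h3:15  h4:8.
Shift OP4→3.
Schedule OP1@1, OP2@1, OP3@1, OP4@3, OP5@1, OP6@1: h1:20  h2:20  h3:16  h4:9 — peak 20.

20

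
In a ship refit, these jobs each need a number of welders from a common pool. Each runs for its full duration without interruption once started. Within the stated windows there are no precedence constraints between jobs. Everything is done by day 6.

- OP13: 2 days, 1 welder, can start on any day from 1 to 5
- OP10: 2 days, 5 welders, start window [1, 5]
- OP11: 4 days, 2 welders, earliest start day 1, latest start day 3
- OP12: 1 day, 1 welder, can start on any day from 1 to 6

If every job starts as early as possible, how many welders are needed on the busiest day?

9

Early-start schedule: OP13@1, OP10@1, OP11@1, OP12@1.
Load per day: day 1: 9, day 2: 8, day 3: 2, day 4: 2, day 5: 0, day 6: 0.
Peak is 9.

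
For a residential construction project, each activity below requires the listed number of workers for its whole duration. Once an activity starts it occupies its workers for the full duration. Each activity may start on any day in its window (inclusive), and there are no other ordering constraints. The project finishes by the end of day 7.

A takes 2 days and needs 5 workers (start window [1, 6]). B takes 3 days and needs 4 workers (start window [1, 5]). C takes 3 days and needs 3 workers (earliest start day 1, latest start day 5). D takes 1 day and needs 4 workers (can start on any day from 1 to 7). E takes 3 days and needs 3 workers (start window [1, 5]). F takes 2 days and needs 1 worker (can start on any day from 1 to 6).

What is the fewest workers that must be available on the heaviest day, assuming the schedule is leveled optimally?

8

Early-start (A@1, B@1, C@1, D@1, E@1, F@1) gives peak 20: d1:20  d2:16  d3:10  d4:0  d5:0  d6:0  d7:0.
Shift B→3, D→4, E→5, F→5.
Schedule A@1, B@3, C@1, D@4, E@5, F@5: d1:8  d2:8  d3:7  d4:8  d5:8  d6:4  d7:3 — peak 8.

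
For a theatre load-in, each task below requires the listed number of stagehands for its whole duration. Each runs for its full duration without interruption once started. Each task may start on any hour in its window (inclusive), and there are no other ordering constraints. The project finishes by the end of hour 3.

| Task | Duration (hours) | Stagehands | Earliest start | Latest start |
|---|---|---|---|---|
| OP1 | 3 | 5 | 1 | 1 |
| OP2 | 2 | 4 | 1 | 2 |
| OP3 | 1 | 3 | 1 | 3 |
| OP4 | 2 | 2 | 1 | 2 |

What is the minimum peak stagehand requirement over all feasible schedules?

Early-start (OP1@1, OP2@1, OP3@1, OP4@1) gives peak 14: h1:14  h2:11  h3:5.
Shift OP3→3.
Schedule OP1@1, OP2@1, OP3@3, OP4@1: h1:11  h2:11  h3:8 — peak 11.
No arrangement of the 12 feasible schedules does better.

11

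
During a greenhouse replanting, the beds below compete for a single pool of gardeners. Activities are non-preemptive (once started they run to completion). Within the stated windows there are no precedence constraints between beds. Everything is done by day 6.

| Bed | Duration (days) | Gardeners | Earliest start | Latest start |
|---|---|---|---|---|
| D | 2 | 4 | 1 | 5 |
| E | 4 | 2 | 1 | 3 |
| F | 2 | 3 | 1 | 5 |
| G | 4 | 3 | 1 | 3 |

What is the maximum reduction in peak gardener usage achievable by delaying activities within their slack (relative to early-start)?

Early-start peak: d1:12  d2:12  d3:5  d4:5  d5:0  d6:0 ⇒ 12.
Leveled (D@1, E@1, F@5, G@3): d1:6  d2:6  d3:5  d4:5  d5:6  d6:6 ⇒ 6.
Reduction 12 − 6 = 6.

6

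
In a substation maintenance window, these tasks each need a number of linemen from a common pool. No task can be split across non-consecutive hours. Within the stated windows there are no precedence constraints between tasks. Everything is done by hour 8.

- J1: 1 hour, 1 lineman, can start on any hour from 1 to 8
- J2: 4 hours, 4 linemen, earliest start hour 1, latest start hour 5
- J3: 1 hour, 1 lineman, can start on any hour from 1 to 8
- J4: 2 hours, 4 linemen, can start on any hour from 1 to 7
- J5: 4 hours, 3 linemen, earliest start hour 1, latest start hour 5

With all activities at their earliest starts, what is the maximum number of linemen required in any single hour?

Early-start schedule: J1@1, J2@1, J3@1, J4@1, J5@1.
Load per hour: hour 1: 13, hour 2: 11, hour 3: 7, hour 4: 7, hour 5: 0, hour 6: 0, hour 7: 0, hour 8: 0.
Peak is 13.

13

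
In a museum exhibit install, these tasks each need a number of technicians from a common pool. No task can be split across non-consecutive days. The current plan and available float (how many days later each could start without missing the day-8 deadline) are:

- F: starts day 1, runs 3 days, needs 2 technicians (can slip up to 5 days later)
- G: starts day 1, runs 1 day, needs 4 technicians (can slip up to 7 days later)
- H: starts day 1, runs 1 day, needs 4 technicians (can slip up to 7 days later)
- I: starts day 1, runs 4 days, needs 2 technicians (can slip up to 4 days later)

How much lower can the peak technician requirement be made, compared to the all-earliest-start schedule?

8

Early-start peak: d1:12  d2:4  d3:4  d4:2  d5:0  d6:0  d7:0  d8:0 ⇒ 12.
Leveled (F@1, G@5, H@6, I@1): d1:4  d2:4  d3:4  d4:2  d5:4  d6:4  d7:0  d8:0 ⇒ 4.
Reduction 12 − 4 = 8.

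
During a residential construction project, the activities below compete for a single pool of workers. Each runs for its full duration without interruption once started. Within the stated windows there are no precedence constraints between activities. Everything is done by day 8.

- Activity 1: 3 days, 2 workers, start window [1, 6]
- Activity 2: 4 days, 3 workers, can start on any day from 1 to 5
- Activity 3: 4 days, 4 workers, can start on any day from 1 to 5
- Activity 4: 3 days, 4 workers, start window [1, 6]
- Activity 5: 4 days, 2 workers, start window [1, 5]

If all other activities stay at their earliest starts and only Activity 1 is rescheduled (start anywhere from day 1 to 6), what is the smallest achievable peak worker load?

Activity 1@1: d1:15  d2:15  d3:15  d4:9  d5:0  d6:0  d7:0  d8:0 → peak 15
Activity 1@2: d1:13  d2:15  d3:15  d4:11  d5:0  d6:0  d7:0  d8:0 → peak 15
Activity 1@3: d1:13  d2:13  d3:15  d4:11  d5:2  d6:0  d7:0  d8:0 → peak 15
Activity 1@4: d1:13  d2:13  d3:13  d4:11  d5:2  d6:2  d7:0  d8:0 → peak 13
Activity 1@5: d1:13  d2:13  d3:13  d4:9  d5:2  d6:2  d7:2  d8:0 → peak 13
Activity 1@6: d1:13  d2:13  d3:13  d4:9  d5:0  d6:2  d7:2  d8:2 → peak 13
Best is Activity 1@4, peak 13.

13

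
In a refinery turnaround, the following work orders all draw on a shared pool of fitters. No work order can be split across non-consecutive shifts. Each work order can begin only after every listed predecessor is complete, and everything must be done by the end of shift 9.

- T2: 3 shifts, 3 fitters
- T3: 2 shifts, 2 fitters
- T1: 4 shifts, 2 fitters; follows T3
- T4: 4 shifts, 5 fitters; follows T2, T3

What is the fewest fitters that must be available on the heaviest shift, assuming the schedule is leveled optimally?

7

Schedule T2@1, T3@1, T1@3, T4@4: s1:5  s2:5  s3:5  s4:7  s5:7  s6:7  s7:5  s8:0  s9:0 — peak 7.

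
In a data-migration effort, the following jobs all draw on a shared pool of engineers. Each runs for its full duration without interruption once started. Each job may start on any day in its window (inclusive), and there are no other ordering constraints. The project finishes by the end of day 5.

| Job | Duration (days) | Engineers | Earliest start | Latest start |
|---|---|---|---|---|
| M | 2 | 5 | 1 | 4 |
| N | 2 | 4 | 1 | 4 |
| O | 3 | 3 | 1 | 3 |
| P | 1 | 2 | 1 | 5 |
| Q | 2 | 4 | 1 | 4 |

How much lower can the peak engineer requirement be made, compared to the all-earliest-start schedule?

10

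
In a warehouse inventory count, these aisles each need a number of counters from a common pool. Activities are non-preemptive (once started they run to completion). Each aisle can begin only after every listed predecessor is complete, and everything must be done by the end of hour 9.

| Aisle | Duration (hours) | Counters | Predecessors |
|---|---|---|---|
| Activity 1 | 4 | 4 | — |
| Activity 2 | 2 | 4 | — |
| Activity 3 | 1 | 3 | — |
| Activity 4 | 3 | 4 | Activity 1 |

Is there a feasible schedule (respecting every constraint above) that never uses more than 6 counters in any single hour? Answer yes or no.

no

The minimum achievable peak is 7; 6 < 7, so no feasible schedule stays within the cap.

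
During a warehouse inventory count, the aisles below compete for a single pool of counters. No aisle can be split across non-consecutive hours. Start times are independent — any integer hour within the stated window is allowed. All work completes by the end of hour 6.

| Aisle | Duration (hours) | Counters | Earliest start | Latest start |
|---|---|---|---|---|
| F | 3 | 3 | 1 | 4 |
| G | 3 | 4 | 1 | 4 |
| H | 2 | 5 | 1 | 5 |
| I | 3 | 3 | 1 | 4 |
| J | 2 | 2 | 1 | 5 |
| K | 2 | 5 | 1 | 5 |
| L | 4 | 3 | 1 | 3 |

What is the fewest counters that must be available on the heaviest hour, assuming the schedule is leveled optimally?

Early-start (F@1, G@1, H@1, I@1, J@1, K@1, L@1) gives peak 25: h1:25  h2:25  h3:13  h4:3  h5:0  h6:0.
Shift I→4, J→3, K→5, L→3.
Schedule F@1, G@1, H@1, I@4, J@3, K@5, L@3: h1:12  h2:12  h3:12  h4:8  h5:11  h6:11 — peak 12.

12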